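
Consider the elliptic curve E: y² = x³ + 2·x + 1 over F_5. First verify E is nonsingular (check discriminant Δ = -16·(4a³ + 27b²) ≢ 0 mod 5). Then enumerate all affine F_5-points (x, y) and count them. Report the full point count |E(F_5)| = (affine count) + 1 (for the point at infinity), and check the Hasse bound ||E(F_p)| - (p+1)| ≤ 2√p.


Affine points = {(0, 1), (0, 4), (1, 2), (1, 3), (3, 2), (3, 3)}; affine count = 6; |E(F_5)| = 7.

Discriminant check: Δ ∝ 4a³ + 27b² = 4·2³ + 27·1² = 4·8 + 27·1 ≡ 4 (mod 5). Nonzero ⇒ E is nonsingular.
For each x ∈ F_5, compute rhs = x³ + 2·x + 1 mod 5, then count y ∈ F_5 with y² ≡ rhs.
  x = 0: rhs = 1, matching y values: 1, 4 (2 points).
  x = 1: rhs = 4, matching y values: 2, 3 (2 points).
  x = 2: rhs = 3, matching y values: none (0 points).
  x = 3: rhs = 4, matching y values: 2, 3 (2 points).
  x = 4: rhs = 3, matching y values: none (0 points).
Total affine count: 6.
Full point count |E(F_5)| = 6 + 1 = 7.
Hasse bound: |7 − (5+1)| = |1| = 1 ≤ 2√5 ≈ 4.4721 ✓.


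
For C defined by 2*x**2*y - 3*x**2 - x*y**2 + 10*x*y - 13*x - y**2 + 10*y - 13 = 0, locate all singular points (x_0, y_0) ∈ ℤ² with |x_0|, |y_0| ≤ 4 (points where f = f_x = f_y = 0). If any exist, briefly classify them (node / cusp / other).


Singular points: {(-2, 1)}; classification: node.

Compute partial derivatives:
  f_x = 4*x*y - 6*x - y**2 + 10*y - 13.
  f_y = 2*x**2 - 2*x*y + 10*x - 2*y + 10.
Scan x_0 ∈ {−4, ..., 4}. For each x_0, f_y(x_0, y) is a polynomial in y; find its integer roots y ∈ {−4, ..., 4}, then test f_x and f at those candidates.
  x = -4: f_y(-4, y) = 6*y + 2; no integer root y with |y| ≤ 4.
  x = -3: f_y(-3, y) = 4*y - 2; no integer root y with |y| ≤ 4.
  x = -2: f_y(-2, y) = 2*y - 2; vanishes at y ∈ {1}. (-2, 1): f_x = 0, f = 0 — SINGULAR.
  x = -1: f_y(-1, y) = 2; no integer root y with |y| ≤ 4.
  x = 0: f_y(0, y) = 10 - 2*y; no integer root y with |y| ≤ 4.
  x = 1: f_y(1, y) = 22 - 4*y; no integer root y with |y| ≤ 4.
  x = 2: f_y(2, y) = 38 - 6*y; no integer root y with |y| ≤ 4.
  x = 3: f_y(3, y) = 58 - 8*y; no integer root y with |y| ≤ 4.
  x = 4: f_y(4, y) = 82 - 10*y; no integer root y with |y| ≤ 4.
Only singular point on the grid: (-2, 1).
Classify: substitute x = -2 + u, y = 1 + v and expand: f = 2*u**2*v - u**2 - u*v**2 + v**2.
No constant or linear terms (consistent with a singular point). Quadratic part: -u**2 + v**2. Cubic part: 2*u**2*v - u*v**2.
The quadratic part v**2 - u**2 = (v − u)(v + u) splits into two distinct linear factors, so there are two distinct tangent lines y − 1 = ±(x − -2) — this is a node (ordinary double point).
Classification: node.


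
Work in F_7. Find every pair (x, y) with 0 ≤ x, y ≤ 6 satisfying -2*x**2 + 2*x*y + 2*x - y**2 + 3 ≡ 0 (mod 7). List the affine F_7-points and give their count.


Affine F_7-points: {(1, 3), (1, 6), (3, 3), (4, 0), (4, 1), (5, 1), (5, 2), (6, 6)}; count = 8.

For each of the 49 pairs (x, y) ∈ F_7², evaluate f(x, y) mod 7. Record the zeros.
  x = 0: [0↦3, 1↦2, 2↦6, 3↦1, 4↦1, 5↦6, 6↦2]  zeros at y ∈ ∅
  x = 1: [0↦3, 1↦4, 2↦3, 3↦0, 4↦2, 5↦2, 6↦0]  zeros at y ∈ {3, 6}
  x = 2: [0↦6, 1↦2, 2↦3, 3↦2, 4↦6, 5↦1, 6↦1]  zeros at y ∈ ∅
  x = 3: [0↦5, 1↦3, 2↦6, 3↦0, 4↦6, 5↦3, 6↦5]  zeros at y ∈ {3}
  x = 4: [0↦0, 1↦0, 2↦5, 3↦1, 4↦2, 5↦1, 6↦5]  zeros at y ∈ {0, 1}
  x = 5: [0↦5, 1↦0, 2↦0, 3↦5, 4↦1, 5↦2, 6↦1]  zeros at y ∈ {1, 2}
  x = 6: [0↦6, 1↦3, 2↦5, 3↦5, 4↦3, 5↦6, 6↦0]  zeros at y ∈ {6}
Collecting zeros: affine points = {(1, 3), (1, 6), (3, 3), (4, 0), (4, 1), (5, 1), (5, 2), (6, 6)}.
Total count |C(F_7)_aff| = 8.


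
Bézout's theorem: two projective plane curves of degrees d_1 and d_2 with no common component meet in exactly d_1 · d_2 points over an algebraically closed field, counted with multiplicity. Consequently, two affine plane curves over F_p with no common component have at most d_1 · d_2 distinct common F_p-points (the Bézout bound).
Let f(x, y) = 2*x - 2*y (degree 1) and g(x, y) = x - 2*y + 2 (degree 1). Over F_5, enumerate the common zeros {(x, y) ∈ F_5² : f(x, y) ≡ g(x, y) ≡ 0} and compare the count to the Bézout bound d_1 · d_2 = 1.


Common zeros: {(2, 2)}; count = 1; Bézout bound = 1.

deg(f) = 1, deg(g) = 1, so Bézout bound = 1.
Scan x ∈ F_5. For each x, list the y ∈ F_5 with f(x, y) ≡ 0 and those with g(x, y) ≡ 0 (mod 5); the common zeros in that column are the intersection.
  x = 0: f ≡ 0 at y ∈ {0}; g ≡ 0 at y ∈ {1}; common: ∅.
  x = 1: f ≡ 0 at y ∈ {1}; g ≡ 0 at y ∈ {4}; common: ∅.
  x = 2: f ≡ 0 at y ∈ {2}; g ≡ 0 at y ∈ {2}; common: {2}.
  x = 3: f ≡ 0 at y ∈ {3}; g ≡ 0 at y ∈ {0}; common: ∅.
  x = 4: f ≡ 0 at y ∈ {4}; g ≡ 0 at y ∈ {3}; common: ∅.
Collecting: common zeros = {(2, 2)}, so the count is 1.
Comparison with the Bézout bound: 1 ≤ 1 = deg(f)·deg(g), as expected for curves with no common component (the bound is attained).


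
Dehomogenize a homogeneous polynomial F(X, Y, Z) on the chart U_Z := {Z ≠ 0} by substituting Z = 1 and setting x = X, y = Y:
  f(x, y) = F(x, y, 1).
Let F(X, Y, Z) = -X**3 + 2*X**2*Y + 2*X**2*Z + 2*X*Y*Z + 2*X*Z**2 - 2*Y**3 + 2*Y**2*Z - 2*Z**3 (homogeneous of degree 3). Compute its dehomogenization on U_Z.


f(x, y) = -x**3 + 2*x**2*y + 2*x**2 + 2*x*y + 2*x - 2*y**3 + 2*y**2 - 2

On U_Z we set Z = 1. Each monomial c·X^i·Y^j·Z^k in F becomes c·x^i·y^j·1^k = c·x^i·y^j.
Substituting Z = 1: F(X, Y, 1) = -x**3 + 2*x**2*y + 2*x**2 + 2*x*y + 2*x - 2*y**3 + 2*y**2 - 2.
Note: deg(f) ≤ deg(F) = 3; strict inequality happens when F is divisible by Z (lost terms).


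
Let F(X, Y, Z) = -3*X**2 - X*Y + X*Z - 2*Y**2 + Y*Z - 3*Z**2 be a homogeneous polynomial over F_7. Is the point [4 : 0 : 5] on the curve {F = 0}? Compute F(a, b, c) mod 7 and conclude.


F(4,0,5) ≡ 2 (mod 7); P is NOT on the curve.

Evaluate F(4, 0, 5) term-by-term (mod 7).
  -3*X**2 ↦ -3·16·1·1 = -48
  -X*Y ↦ -1·4·0·1 = 0
  X*Z ↦ 1·4·1·5 = 20
  -2*Y**2 ↦ -2·1·0·1 = 0
  Y*Z ↦ 1·1·0·5 = 0
  -3*Z**2 ↦ -3·1·1·25 = -75
Sum: F(4, 0, 5) = (-48) + (0) + (20) + (0) + (0) + (-75) = -103.
Reducing mod 7: -103 ≡ 2 (mod 7).
Since F(a, b, c) ≡ 2 ≠ 0 (mod 7), P does NOT lie on the curve.


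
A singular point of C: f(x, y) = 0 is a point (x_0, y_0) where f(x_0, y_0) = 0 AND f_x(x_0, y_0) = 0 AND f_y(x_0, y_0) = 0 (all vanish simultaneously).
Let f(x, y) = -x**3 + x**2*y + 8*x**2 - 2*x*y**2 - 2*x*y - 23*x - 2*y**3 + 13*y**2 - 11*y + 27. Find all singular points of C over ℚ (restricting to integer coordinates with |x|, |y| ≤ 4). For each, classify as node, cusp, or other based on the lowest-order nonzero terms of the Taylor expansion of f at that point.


Singular points: {(3, 1)}; classification: cusp.

Compute partial derivatives:
  f_x = -3*x**2 + 2*x*y + 16*x - 2*y**2 - 2*y - 23.
  f_y = x**2 - 4*x*y - 2*x - 6*y**2 + 26*y - 11.
Scan x_0 ∈ {−4, ..., 4}. For each x_0, f_y(x_0, y) is a polynomial in y; find its integer roots y ∈ {−4, ..., 4}, then test f_x and f at those candidates.
  x = -4: f_y(-4, y) = -6*y**2 + 42*y + 13; no integer root y with |y| ≤ 4.
  x = -3: f_y(-3, y) = -6*y**2 + 38*y + 4; no integer root y with |y| ≤ 4.
  x = -2: f_y(-2, y) = -6*y**2 + 34*y - 3; no integer root y with |y| ≤ 4.
  x = -1: f_y(-1, y) = -6*y**2 + 30*y - 8; no integer root y with |y| ≤ 4.
  x = 0: f_y(0, y) = -6*y**2 + 26*y - 11; no integer root y with |y| ≤ 4.
  x = 1: f_y(1, y) = -6*y**2 + 22*y - 12; vanishes at y ∈ {3}. (1, 3): f_x = -28 ≠ 0.
  x = 2: f_y(2, y) = -6*y**2 + 18*y - 11; no integer root y with |y| ≤ 4.
  x = 3: f_y(3, y) = -6*y**2 + 14*y - 8; vanishes at y ∈ {1}. (3, 1): f_x = 0, f = 0 — SINGULAR.
  x = 4: f_y(4, y) = -6*y**2 + 10*y - 3; no integer root y with |y| ≤ 4.
Only singular point on the grid: (3, 1).
Classify: substitute x = 3 + u, y = 1 + v and expand: f = -u**3 + u**2*v - 2*u*v**2 - 2*v**3 + v**2.
No constant or linear terms (consistent with a singular point). Quadratic part: v**2. Cubic part: -u**3 + u**2*v - 2*u*v**2 - 2*v**3.
The quadratic part v**2 is a perfect square, so there is a single (double) tangent line v = 0, i.e. y = 1. Restricting the cubic part to that line (v = 0) leaves -u**3 ≠ 0, so f is not divisible by v and the branch is v² ≈ u**3 to lowest order — this is a cusp.
Classification: cusp.


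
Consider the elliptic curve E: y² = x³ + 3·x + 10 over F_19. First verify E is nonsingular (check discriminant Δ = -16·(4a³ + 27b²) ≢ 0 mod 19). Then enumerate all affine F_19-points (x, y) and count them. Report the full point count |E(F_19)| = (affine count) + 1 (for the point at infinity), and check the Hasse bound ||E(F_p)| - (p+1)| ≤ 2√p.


Affine points = {(2, 9), (2, 10), (5, 6), (5, 13), (6, 4), (6, 15), (9, 5), (9, 14), (11, 5), (11, 14), (12, 8), (12, 11), (13, 2), (13, 17), (18, 5), (18, 14)}; affine count = 16; |E(F_19)| = 17.

Discriminant check: Δ ∝ 4a³ + 27b² = 4·3³ + 27·10² = 4·27 + 27·100 ≡ 15 (mod 19). Nonzero ⇒ E is nonsingular.
For each x ∈ F_19, compute rhs = x³ + 3·x + 10 mod 19, then count y ∈ F_19 with y² ≡ rhs.
  x = 0: rhs = 10, matching y values: none (0 points).
  x = 1: rhs = 14, matching y values: none (0 points).
  x = 2: rhs = 5, matching y values: 9, 10 (2 points).
  x = 3: rhs = 8, matching y values: none (0 points).
  x = 4: rhs = 10, matching y values: none (0 points).
  x = 5: rhs = 17, matching y values: 6, 13 (2 points).
  x = 6: rhs = 16, matching y values: 4, 15 (2 points).
  x = 7: rhs = 13, matching y values: none (0 points).
  x = 8: rhs = 14, matching y values: none (0 points).
  x = 9: rhs = 6, matching y values: 5, 14 (2 points).
  x = 10: rhs = 14, matching y values: none (0 points).
  x = 11: rhs = 6, matching y values: 5, 14 (2 points).
  x = 12: rhs = 7, matching y values: 8, 11 (2 points).
  x = 13: rhs = 4, matching y values: 2, 17 (2 points).
  x = 14: rhs = 3, matching y values: none (0 points).
  x = 15: rhs = 10, matching y values: none (0 points).
  x = 16: rhs = 12, matching y values: none (0 points).
  x = 17: rhs = 15, matching y values: none (0 points).
  x = 18: rhs = 6, matching y values: 5, 14 (2 points).
Total affine count: 16.
Full point count |E(F_19)| = 16 + 1 = 17.
Hasse bound: |17 − (19+1)| = |-3| = 3 ≤ 2√19 ≈ 8.7178 ✓.


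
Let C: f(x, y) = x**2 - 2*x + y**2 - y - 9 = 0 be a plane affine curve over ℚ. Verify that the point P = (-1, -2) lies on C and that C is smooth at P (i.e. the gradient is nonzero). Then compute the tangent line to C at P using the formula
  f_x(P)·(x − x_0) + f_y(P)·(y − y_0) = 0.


Tangent line at P: -4*x - 5*y - 14 = 0.

Step 1: f(-1, -2) = 0, so P lies on C.
Step 2: partial derivatives
  f_x(x, y) = 2*x - 2, f_y(x, y) = 2*y - 1.
  f_x(P) = -4, f_y(P) = -5 (gradient nonzero, so P is smooth).
Step 3: tangent line at P: -4·(x − -1) + -5·(y − -2) = 0.
Expanding: -4*x - 5*y - 14 = 0.


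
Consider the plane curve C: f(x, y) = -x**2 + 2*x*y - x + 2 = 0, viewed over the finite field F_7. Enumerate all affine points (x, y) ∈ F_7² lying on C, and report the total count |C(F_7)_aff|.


Affine F_7-points: {(1, 0), (2, 1), (3, 4), (4, 4), (5, 0), (6, 1)}; count = 6.

For each of the 49 pairs (x, y) ∈ F_7², evaluate f(x, y) mod 7. Record the zeros.
  x = 0: [0↦2, 1↦2, 2↦2, 3↦2, 4↦2, 5↦2, 6↦2]  zeros at y ∈ ∅
  x = 1: [0↦0, 1↦2, 2↦4, 3↦6, 4↦1, 5↦3, 6↦5]  zeros at y ∈ {0}
  x = 2: [0↦3, 1↦0, 2↦4, 3↦1, 4↦5, 5↦2, 6↦6]  zeros at y ∈ {1}
  x = 3: [0↦4, 1↦3, 2↦2, 3↦1, 4↦0, 5↦6, 6↦5]  zeros at y ∈ {4}
  x = 4: [0↦3, 1↦4, 2↦5, 3↦6, 4↦0, 5↦1, 6↦2]  zeros at y ∈ {4}
  x = 5: [0↦0, 1↦3, 2↦6, 3↦2, 4↦5, 5↦1, 6↦4]  zeros at y ∈ {0}
  x = 6: [0↦2, 1↦0, 2↦5, 3↦3, 4↦1, 5↦6, 6↦4]  zeros at y ∈ {1}
Collecting zeros: affine points = {(1, 0), (2, 1), (3, 4), (4, 4), (5, 0), (6, 1)}.
Total count |C(F_7)_aff| = 6.


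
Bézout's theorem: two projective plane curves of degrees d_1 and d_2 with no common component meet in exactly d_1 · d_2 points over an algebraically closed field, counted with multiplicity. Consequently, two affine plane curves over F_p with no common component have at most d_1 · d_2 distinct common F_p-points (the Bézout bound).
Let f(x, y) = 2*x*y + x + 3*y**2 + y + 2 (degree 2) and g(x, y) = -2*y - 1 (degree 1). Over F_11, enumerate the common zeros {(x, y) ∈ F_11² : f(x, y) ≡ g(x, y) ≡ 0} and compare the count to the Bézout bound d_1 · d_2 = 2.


Common zeros: ∅; count = 0; Bézout bound = 2.

deg(f) = 2, deg(g) = 1, so Bézout bound = 2.
Scan x ∈ F_11. For each x, list the y ∈ F_11 with f(x, y) ≡ 0 and those with g(x, y) ≡ 0 (mod 11); the common zeros in that column are the intersection.
  x = 0: f ≡ 0 at y ∈ ∅; g ≡ 0 at y ∈ {5}; common: ∅.
  x = 1: f ≡ 0 at y ∈ ∅; g ≡ 0 at y ∈ {5}; common: ∅.
  x = 2: f ≡ 0 at y ∈ ∅; g ≡ 0 at y ∈ {5}; common: ∅.
  x = 3: f ≡ 0 at y ∈ {8}; g ≡ 0 at y ∈ {5}; common: ∅.
  x = 4: f ≡ 0 at y ∈ {9, 10}; g ≡ 0 at y ∈ {5}; common: ∅.
  x = 5: f ≡ 0 at y ∈ {4, 7}; g ≡ 0 at y ∈ {5}; common: ∅.
  x = 6: f ≡ 0 at y ∈ ∅; g ≡ 0 at y ∈ {5}; common: ∅.
  x = 7: f ≡ 0 at y ∈ ∅; g ≡ 0 at y ∈ {5}; common: ∅.
  x = 8: f ≡ 0 at y ∈ {3, 6}; g ≡ 0 at y ∈ {5}; common: ∅.
  x = 9: f ≡ 0 at y ∈ {0, 1}; g ≡ 0 at y ∈ {5}; common: ∅.
  x = 10: f ≡ 0 at y ∈ {2}; g ≡ 0 at y ∈ {5}; common: ∅.
Collecting: common zeros = ∅, so the count is 0.
Comparison with the Bézout bound: 0 ≤ 2 = deg(f)·deg(g), as expected for curves with no common component (the affine F_11-count falls short of the bound because intersections may lie at infinity, over extension fields, or carry multiplicity).


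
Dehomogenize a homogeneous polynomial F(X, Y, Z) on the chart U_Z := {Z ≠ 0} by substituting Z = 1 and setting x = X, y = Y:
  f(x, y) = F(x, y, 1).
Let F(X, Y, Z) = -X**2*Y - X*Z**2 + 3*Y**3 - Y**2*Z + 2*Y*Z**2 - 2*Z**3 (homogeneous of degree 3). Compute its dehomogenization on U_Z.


f(x, y) = -x**2*y - x + 3*y**3 - y**2 + 2*y - 2

On U_Z we set Z = 1. Each monomial c·X^i·Y^j·Z^k in F becomes c·x^i·y^j·1^k = c·x^i·y^j.
Substituting Z = 1: F(X, Y, 1) = -x**2*y - x + 3*y**3 - y**2 + 2*y - 2.
Note: deg(f) ≤ deg(F) = 3; strict inequality happens when F is divisible by Z (lost terms).


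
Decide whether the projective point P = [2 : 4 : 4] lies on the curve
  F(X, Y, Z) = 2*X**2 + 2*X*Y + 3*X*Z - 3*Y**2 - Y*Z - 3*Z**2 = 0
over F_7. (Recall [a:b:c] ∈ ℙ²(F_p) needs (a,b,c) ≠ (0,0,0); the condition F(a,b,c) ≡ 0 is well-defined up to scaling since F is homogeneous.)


F(2,4,4) ≡ 6 (mod 7); P is NOT on the curve.

Evaluate F(2, 4, 4) term-by-term (mod 7).
  2*X**2 ↦ 2·4·1·1 = 8
  2*X*Y ↦ 2·2·4·1 = 16
  3*X*Z ↦ 3·2·1·4 = 24
  -3*Y**2 ↦ -3·1·16·1 = -48
  -Y*Z ↦ -1·1·4·4 = -16
  -3*Z**2 ↦ -3·1·1·16 = -48
Sum: F(2, 4, 4) = (8) + (16) + (24) + (-48) + (-16) + (-48) = -64.
Reducing mod 7: -64 ≡ 6 (mod 7).
Since F(a, b, c) ≡ 6 ≠ 0 (mod 7), P does NOT lie on the curve.


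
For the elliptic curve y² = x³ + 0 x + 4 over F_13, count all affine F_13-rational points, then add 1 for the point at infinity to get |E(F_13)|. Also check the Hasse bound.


Affine points = {(0, 2), (0, 11), (2, 5), (2, 8), (4, 4), (4, 9), (5, 5), (5, 8), (6, 5), (6, 8), (7, 3), (7, 10), (8, 3), (8, 10), (10, 4), (10, 9), (11, 3), (11, 10), (12, 4), (12, 9)}; affine count = 20; |E(F_13)| = 21.

Discriminant check: Δ ∝ 4a³ + 27b² = 4·0³ + 27·4² = 4·0 + 27·16 ≡ 3 (mod 13). Nonzero ⇒ E is nonsingular.
For each x ∈ F_13, compute rhs = x³ + 0·x + 4 mod 13, then count y ∈ F_13 with y² ≡ rhs.
  x = 0: rhs = 4, matching y values: 2, 11 (2 points).
  x = 1: rhs = 5, matching y values: none (0 points).
  x = 2: rhs = 12, matching y values: 5, 8 (2 points).
  x = 3: rhs = 5, matching y values: none (0 points).
  x = 4: rhs = 3, matching y values: 4, 9 (2 points).
  x = 5: rhs = 12, matching y values: 5, 8 (2 points).
  x = 6: rhs = 12, matching y values: 5, 8 (2 points).
  x = 7: rhs = 9, matching y values: 3, 10 (2 points).
  x = 8: rhs = 9, matching y values: 3, 10 (2 points).
  x = 9: rhs = 5, matching y values: none (0 points).
  x = 10: rhs = 3, matching y values: 4, 9 (2 points).
  x = 11: rhs = 9, matching y values: 3, 10 (2 points).
  x = 12: rhs = 3, matching y values: 4, 9 (2 points).
Total affine count: 20.
Full point count |E(F_13)| = 20 + 1 = 21.
Hasse bound: |21 − (13+1)| = |7| = 7 ≤ 2√13 ≈ 7.2111 ✓.


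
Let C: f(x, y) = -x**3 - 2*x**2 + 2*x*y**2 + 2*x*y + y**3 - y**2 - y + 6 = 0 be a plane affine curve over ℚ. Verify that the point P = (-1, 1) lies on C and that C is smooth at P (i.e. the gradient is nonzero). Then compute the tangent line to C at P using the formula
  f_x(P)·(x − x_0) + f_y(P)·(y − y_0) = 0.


Tangent line at P: 5*x - 6*y + 11 = 0.

Step 1: f(-1, 1) = 0, so P lies on C.
Step 2: partial derivatives
  f_x(x, y) = -3*x**2 - 4*x + 2*y**2 + 2*y, f_y(x, y) = 4*x*y + 2*x + 3*y**2 - 2*y - 1.
  f_x(P) = 5, f_y(P) = -6 (gradient nonzero, so P is smooth).
Step 3: tangent line at P: 5·(x − -1) + -6·(y − 1) = 0.
Expanding: 5*x - 6*y + 11 = 0.


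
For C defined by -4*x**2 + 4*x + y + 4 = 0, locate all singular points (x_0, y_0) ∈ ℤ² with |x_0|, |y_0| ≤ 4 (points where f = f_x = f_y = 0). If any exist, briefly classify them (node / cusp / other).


No singular points in the scanned grid; C is smooth there.

Compute partial derivatives:
  f_x = 4 - 8*x.
  f_y = 1.
f_y = 1 is a nonzero constant, so f_y never vanishes: no point (x, y) can satisfy f = f_x = f_y = 0. In particular no (x, y) ∈ {−4, ..., 4}² is singular; the curve is smooth.


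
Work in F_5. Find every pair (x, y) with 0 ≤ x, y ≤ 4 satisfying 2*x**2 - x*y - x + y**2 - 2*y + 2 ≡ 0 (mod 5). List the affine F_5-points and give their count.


Affine F_5-points: {(0, 3), (0, 4), (2, 1), (2, 3), (4, 0), (4, 1)}; count = 6.

For each of the 25 pairs (x, y) ∈ F_5², evaluate f(x, y) mod 5. Record the zeros.
  x = 0: [0↦2, 1↦1, 2↦2, 3↦0, 4↦0]  zeros at y ∈ {3, 4}
  x = 1: [0↦3, 1↦1, 2↦1, 3↦3, 4↦2]  zeros at y ∈ ∅
  x = 2: [0↦3, 1↦0, 2↦4, 3↦0, 4↦3]  zeros at y ∈ {1, 3}
  x = 3: [0↦2, 1↦3, 2↦1, 3↦1, 4↦3]  zeros at y ∈ ∅
  x = 4: [0↦0, 1↦0, 2↦2, 3↦1, 4↦2]  zeros at y ∈ {0, 1}
Collecting zeros: affine points = {(0, 3), (0, 4), (2, 1), (2, 3), (4, 0), (4, 1)}.
Total count |C(F_5)_aff| = 6.


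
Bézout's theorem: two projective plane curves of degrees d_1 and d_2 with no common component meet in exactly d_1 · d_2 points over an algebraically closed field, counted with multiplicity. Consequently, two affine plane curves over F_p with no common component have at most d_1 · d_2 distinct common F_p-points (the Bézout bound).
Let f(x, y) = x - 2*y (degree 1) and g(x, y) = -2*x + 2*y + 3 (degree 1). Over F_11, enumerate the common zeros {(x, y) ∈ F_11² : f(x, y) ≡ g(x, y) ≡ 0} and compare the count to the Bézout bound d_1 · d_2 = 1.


Common zeros: {(3, 7)}; count = 1; Bézout bound = 1.

deg(f) = 1, deg(g) = 1, so Bézout bound = 1.
Scan x ∈ F_11. For each x, list the y ∈ F_11 with f(x, y) ≡ 0 and those with g(x, y) ≡ 0 (mod 11); the common zeros in that column are the intersection.
  x = 0: f ≡ 0 at y ∈ {0}; g ≡ 0 at y ∈ {4}; common: ∅.
  x = 1: f ≡ 0 at y ∈ {6}; g ≡ 0 at y ∈ {5}; common: ∅.
  x = 2: f ≡ 0 at y ∈ {1}; g ≡ 0 at y ∈ {6}; common: ∅.
  x = 3: f ≡ 0 at y ∈ {7}; g ≡ 0 at y ∈ {7}; common: {7}.
  x = 4: f ≡ 0 at y ∈ {2}; g ≡ 0 at y ∈ {8}; common: ∅.
  x = 5: f ≡ 0 at y ∈ {8}; g ≡ 0 at y ∈ {9}; common: ∅.
  x = 6: f ≡ 0 at y ∈ {3}; g ≡ 0 at y ∈ {10}; common: ∅.
  x = 7: f ≡ 0 at y ∈ {9}; g ≡ 0 at y ∈ {0}; common: ∅.
  x = 8: f ≡ 0 at y ∈ {4}; g ≡ 0 at y ∈ {1}; common: ∅.
  x = 9: f ≡ 0 at y ∈ {10}; g ≡ 0 at y ∈ {2}; common: ∅.
  x = 10: f ≡ 0 at y ∈ {5}; g ≡ 0 at y ∈ {3}; common: ∅.
Collecting: common zeros = {(3, 7)}, so the count is 1.
Comparison with the Bézout bound: 1 ≤ 1 = deg(f)·deg(g), as expected for curves with no common component (the bound is attained).


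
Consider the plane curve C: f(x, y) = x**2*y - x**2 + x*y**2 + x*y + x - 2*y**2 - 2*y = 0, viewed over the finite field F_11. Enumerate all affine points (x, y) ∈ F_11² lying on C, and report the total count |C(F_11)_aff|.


Affine F_11-points: {(0, 0), (0, 10), (1, 0), (2, 6), (3, 3), (3, 9), (5, 1), (5, 8), (6, 2), (6, 10), (7, 3), (7, 6), (9, 2), (9, 9)}; count = 14.

For each of the 121 pairs (x, y) ∈ F_11², evaluate f(x, y) mod 11. Record the zeros.
  x = 0: [0↦0, 1↦7, 2↦10, 3↦9, 4↦4, 5↦6, 6↦4, 7↦9, 8↦10, 9↦7, 10↦0]  zeros at y ∈ {0, 10}
  x = 1: [0↦0, 1↦10, 2↦7, 3↦2, 4↦6, 5↦8, 6↦8, 7↦6, 8↦2, 9↦7, 10↦10]  zeros at y ∈ {0}
  x = 2: [0↦9, 1↦2, 2↦6, 3↦10, 4↦3, 5↦7, 6↦0, 7↦4, 8↦8, 9↦1, 10↦5]  zeros at y ∈ {6}
  x = 3: [0↦5, 1↦5, 2↦7, 3↦0, 4↦6, 5↦3, 6↦2, 7↦3, 8↦6, 9↦0, 10↦7]  zeros at y ∈ {3, 9}
  x = 4: [0↦10, 1↦8, 2↦10, 3↦5, 4↦4, 5↦7, 6↦3, 7↦3, 8↦7, 9↦4, 10↦5]  zeros at y ∈ ∅
  x = 5: [0↦2, 1↦0, 2↦4, 3↦3, 4↦8, 5↦8, 6↦3, 7↦4, 8↦0, 9↦2, 10↦10]  zeros at y ∈ {1, 8}
  x = 6: [0↦3, 1↦3, 2↦0, 3↦5, 4↦7, 5↦6, 6↦2, 7↦6, 8↦7, 9↦5, 10↦0]  zeros at y ∈ {2, 10}
  x = 7: [0↦2, 1↦6, 2↦9, 3↦0, 4↦1, 5↦1, 6↦0, 7↦9, 8↦6, 9↦2, 10↦8]  zeros at y ∈ {3, 6}
  x = 8: [0↦10, 1↦9, 2↦9, 3↦10, 4↦1, 5↦4, 6↦8, 7↦2, 8↦8, 9↦4, 10↦1]  zeros at y ∈ ∅
  x = 9: [0↦5, 1↦1, 2↦0, 3↦2, 4↦7, 5↦4, 6↦4, 7↦7, 8↦2, 9↦0, 10↦1]  zeros at y ∈ {2, 9}
  x = 10: [0↦9, 1↦4, 2↦4, 3↦9, 4↦8, 5↦1, 6↦10, 7↦2, 8↦10, 9↦1, 10↦8]  zeros at y ∈ ∅
Collecting zeros: affine points = {(0, 0), (0, 10), (1, 0), (2, 6), (3, 3), (3, 9), (5, 1), (5, 8), (6, 2), (6, 10), (7, 3), (7, 6), (9, 2), (9, 9)}.
Total count |C(F_11)_aff| = 14.


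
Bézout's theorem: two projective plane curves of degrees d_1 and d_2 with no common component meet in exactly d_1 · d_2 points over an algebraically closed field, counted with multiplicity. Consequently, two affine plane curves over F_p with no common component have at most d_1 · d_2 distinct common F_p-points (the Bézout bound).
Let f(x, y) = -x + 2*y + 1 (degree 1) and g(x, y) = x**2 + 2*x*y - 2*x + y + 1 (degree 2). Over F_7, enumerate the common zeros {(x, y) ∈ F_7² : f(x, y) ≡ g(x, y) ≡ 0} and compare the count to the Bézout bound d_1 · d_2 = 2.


Common zeros: {(1, 0), (2, 4)}; count = 2; Bézout bound = 2.

deg(f) = 1, deg(g) = 2, so Bézout bound = 2.
Scan x ∈ F_7. For each x, list the y ∈ F_7 with f(x, y) ≡ 0 and those with g(x, y) ≡ 0 (mod 7); the common zeros in that column are the intersection.
  x = 0: f ≡ 0 at y ∈ {3}; g ≡ 0 at y ∈ {6}; common: ∅.
  x = 1: f ≡ 0 at y ∈ {0}; g ≡ 0 at y ∈ {0}; common: {0}.
  x = 2: f ≡ 0 at y ∈ {4}; g ≡ 0 at y ∈ {4}; common: {4}.
  x = 3: f ≡ 0 at y ∈ {1}; g ≡ 0 at y ∈ ∅; common: ∅.
  x = 4: f ≡ 0 at y ∈ {5}; g ≡ 0 at y ∈ {6}; common: ∅.
  x = 5: f ≡ 0 at y ∈ {2}; g ≡ 0 at y ∈ {3}; common: ∅.
  x = 6: f ≡ 0 at y ∈ {6}; g ≡ 0 at y ∈ {4}; common: ∅.
Collecting: common zeros = {(1, 0), (2, 4)}, so the count is 2.
Comparison with the Bézout bound: 2 ≤ 2 = deg(f)·deg(g), as expected for curves with no common component (the bound is attained).


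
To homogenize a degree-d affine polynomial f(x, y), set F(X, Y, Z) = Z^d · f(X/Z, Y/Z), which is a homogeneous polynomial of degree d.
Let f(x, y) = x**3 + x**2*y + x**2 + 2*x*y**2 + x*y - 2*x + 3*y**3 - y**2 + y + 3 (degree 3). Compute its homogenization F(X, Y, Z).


F(X, Y, Z) = X**3 + X**2*Y + X**2*Z + 2*X*Y**2 + X*Y*Z - 2*X*Z**2 + 3*Y**3 - Y**2*Z + Y*Z**2 + 3*Z**3

deg(f) = 3.
Substitute x = X/Z, y = Y/Z into f, then multiply by Z^3.
  monomial 1·x^3·y^0 ↦ 1·X^3·Y^0·Z^0.
  monomial 1·x^2·y^1 ↦ 1·X^2·Y^1·Z^0.
  monomial 1·x^2·y^0 ↦ 1·X^2·Y^0·Z^1.
  monomial 2·x^1·y^2 ↦ 2·X^1·Y^2·Z^0.
  monomial 1·x^1·y^1 ↦ 1·X^1·Y^1·Z^1.
  monomial -2·x^1·y^0 ↦ -2·X^1·Y^0·Z^2.
  monomial 3·x^0·y^3 ↦ 3·X^0·Y^3·Z^0.
  monomial -1·x^0·y^2 ↦ -1·X^0·Y^2·Z^1.
  monomial 1·x^0·y^1 ↦ 1·X^0·Y^1·Z^2.
  monomial 3·x^0·y^0 ↦ 3·X^0·Y^0·Z^3.
Collecting: F(X, Y, Z) = X**3 + X**2*Y + X**2*Z + 2*X*Y**2 + X*Y*Z - 2*X*Z**2 + 3*Y**3 - Y**2*Z + Y*Z**2 + 3*Z**3.


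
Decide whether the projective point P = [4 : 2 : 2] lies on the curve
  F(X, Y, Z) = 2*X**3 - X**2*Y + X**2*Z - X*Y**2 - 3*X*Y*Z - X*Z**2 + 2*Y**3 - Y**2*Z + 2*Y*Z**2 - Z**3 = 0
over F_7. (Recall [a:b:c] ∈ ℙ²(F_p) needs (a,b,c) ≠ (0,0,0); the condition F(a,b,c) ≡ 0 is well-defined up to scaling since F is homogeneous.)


F(4,2,2) ≡ 1 (mod 7); P is NOT on the curve.

Evaluate F(4, 2, 2) term-by-term (mod 7).
  2*X**3 ↦ 2·64·1·1 = 128
  -X**2*Y ↦ -1·16·2·1 = -32
  X**2*Z ↦ 1·16·1·2 = 32
  -X*Y**2 ↦ -1·4·4·1 = -16
  -3*X*Y*Z ↦ -3·4·2·2 = -48
  -X*Z**2 ↦ -1·4·1·4 = -16
  2*Y**3 ↦ 2·1·8·1 = 16
  -Y**2*Z ↦ -1·1·4·2 = -8
  2*Y*Z**2 ↦ 2·1·2·4 = 16
  -Z**3 ↦ -1·1·1·8 = -8
Sum: F(4, 2, 2) = (128) + (-32) + (32) + (-16) + (-48) + (-16) + (16) + (-8) + (16) + (-8) = 64.
Reducing mod 7: 64 ≡ 1 (mod 7).
Since F(a, b, c) ≡ 1 ≠ 0 (mod 7), P does NOT lie on the curve.


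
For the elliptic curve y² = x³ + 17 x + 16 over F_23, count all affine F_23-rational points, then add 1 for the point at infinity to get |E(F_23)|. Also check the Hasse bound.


Affine points = {(0, 4), (0, 19), (2, 9), (2, 14), (3, 5), (3, 18), (6, 9), (6, 14), (7, 8), (7, 15), (9, 1), (9, 22), (10, 6), (10, 17), (11, 4), (11, 19), (12, 4), (12, 19), (14, 10), (14, 13), (15, 9), (15, 14), (18, 6), (18, 17)}; affine count = 24; |E(F_23)| = 25.

Discriminant check: Δ ∝ 4a³ + 27b² = 4·17³ + 27·16² = 4·4913 + 27·256 ≡ 22 (mod 23). Nonzero ⇒ E is nonsingular.
For each x ∈ F_23, compute rhs = x³ + 17·x + 16 mod 23, then count y ∈ F_23 with y² ≡ rhs.
  x = 0: rhs = 16, matching y values: 4, 19 (2 points).
  x = 1: rhs = 11, matching y values: none (0 points).
  x = 2: rhs = 12, matching y values: 9, 14 (2 points).
  x = 3: rhs = 2, matching y values: 5, 18 (2 points).
  x = 4: rhs = 10, matching y values: none (0 points).
  x = 5: rhs = 19, matching y values: none (0 points).
  x = 6: rhs = 12, matching y values: 9, 14 (2 points).
  x = 7: rhs = 18, matching y values: 8, 15 (2 points).
  x = 8: rhs = 20, matching y values: none (0 points).
  x = 9: rhs = 1, matching y values: 1, 22 (2 points).
  x = 10: rhs = 13, matching y values: 6, 17 (2 points).
  x = 11: rhs = 16, matching y values: 4, 19 (2 points).
  x = 12: rhs = 16, matching y values: 4, 19 (2 points).
  x = 13: rhs = 19, matching y values: none (0 points).
  x = 14: rhs = 8, matching y values: 10, 13 (2 points).
  x = 15: rhs = 12, matching y values: 9, 14 (2 points).
  x = 16: rhs = 14, matching y values: none (0 points).
  x = 17: rhs = 20, matching y values: none (0 points).
  x = 18: rhs = 13, matching y values: 6, 17 (2 points).
  x = 19: rhs = 22, matching y values: none (0 points).
  x = 20: rhs = 7, matching y values: none (0 points).
  x = 21: rhs = 20, matching y values: none (0 points).
  x = 22: rhs = 21, matching y values: none (0 points).
Total affine count: 24.
Full point count |E(F_23)| = 24 + 1 = 25.
Hasse bound: |25 − (23+1)| = |1| = 1 ≤ 2√23 ≈ 9.5917 ✓.


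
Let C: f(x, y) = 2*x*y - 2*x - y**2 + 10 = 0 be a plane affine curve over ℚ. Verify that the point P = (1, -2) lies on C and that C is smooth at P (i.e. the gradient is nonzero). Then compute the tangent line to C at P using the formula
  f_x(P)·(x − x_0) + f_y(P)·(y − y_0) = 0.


Tangent line at P: -6*x + 6*y + 18 = 0.

Step 1: f(1, -2) = 0, so P lies on C.
Step 2: partial derivatives
  f_x(x, y) = 2*y - 2, f_y(x, y) = 2*x - 2*y.
  f_x(P) = -6, f_y(P) = 6 (gradient nonzero, so P is smooth).
Step 3: tangent line at P: -6·(x − 1) + 6·(y − -2) = 0.
Expanding: -6*x + 6*y + 18 = 0.


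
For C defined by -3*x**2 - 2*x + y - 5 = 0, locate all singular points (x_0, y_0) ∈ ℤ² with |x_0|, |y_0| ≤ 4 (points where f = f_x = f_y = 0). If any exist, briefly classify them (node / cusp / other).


No singular points in the scanned grid; C is smooth there.

Compute partial derivatives:
  f_x = -6*x - 2.
  f_y = 1.
f_y = 1 is a nonzero constant, so f_y never vanishes: no point (x, y) can satisfy f = f_x = f_y = 0. In particular no (x, y) ∈ {−4, ..., 4}² is singular; the curve is smooth.


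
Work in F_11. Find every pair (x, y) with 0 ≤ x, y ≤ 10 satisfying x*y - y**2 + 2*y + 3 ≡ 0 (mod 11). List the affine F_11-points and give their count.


Affine F_11-points: {(0, 3), (0, 10), (3, 7), (3, 9), (4, 2), (4, 4), (7, 1), (7, 8), (9, 5), (9, 6)}; count = 10.

For each of the 121 pairs (x, y) ∈ F_11², evaluate f(x, y) mod 11. Record the zeros.
  x = 0: [0↦3, 1↦4, 2↦3, 3↦0, 4↦6, 5↦10, 6↦1, 7↦1, 8↦10, 9↦6, 10↦0]  zeros at y ∈ {3, 10}
  x = 1: [0↦3, 1↦5, 2↦5, 3↦3, 4↦10, 5↦4, 6↦7, 7↦8, 8↦7, 9↦4, 10↦10]  zeros at y ∈ ∅
  x = 2: [0↦3, 1↦6, 2↦7, 3↦6, 4↦3, 5↦9, 6↦2, 7↦4, 8↦4, 9↦2, 10↦9]  zeros at y ∈ ∅
  x = 3: [0↦3, 1↦7, 2↦9, 3↦9, 4↦7, 5↦3, 6↦8, 7↦0, 8↦1, 9↦0, 10↦8]  zeros at y ∈ {7, 9}
  x = 4: [0↦3, 1↦8, 2↦0, 3↦1, 4↦0, 5↦8, 6↦3, 7↦7, 8↦9, 9↦9, 10↦7]  zeros at y ∈ {2, 4}
  x = 5: [0↦3, 1↦9, 2↦2, 3↦4, 4↦4, 5↦2, 6↦9, 7↦3, 8↦6, 9↦7, 10↦6]  zeros at y ∈ ∅
  x = 6: [0↦3, 1↦10, 2↦4, 3↦7, 4↦8, 5↦7, 6↦4, 7↦10, 8↦3, 9↦5, 10↦5]  zeros at y ∈ ∅
  x = 7: [0↦3, 1↦0, 2↦6, 3↦10, 4↦1, 5↦1, 6↦10, 7↦6, 8↦0, 9↦3, 10↦4]  zeros at y ∈ {1, 8}
  x = 8: [0↦3, 1↦1, 2↦8, 3↦2, 4↦5, 5↦6, 6↦5, 7↦2, 8↦8, 9↦1, 10↦3]  zeros at y ∈ ∅
  x = 9: [0↦3, 1↦2, 2↦10, 3↦5, 4↦9, 5↦0, 6↦0, 7↦9, 8↦5, 9↦10, 10↦2]  zeros at y ∈ {5, 6}
  x = 10: [0↦3, 1↦3, 2↦1, 3↦8, 4↦2, 5↦5, 6↦6, 7↦5, 8↦2, 9↦8, 10↦1]  zeros at y ∈ ∅
Collecting zeros: affine points = {(0, 3), (0, 10), (3, 7), (3, 9), (4, 2), (4, 4), (7, 1), (7, 8), (9, 5), (9, 6)}.
Total count |C(F_11)_aff| = 10.


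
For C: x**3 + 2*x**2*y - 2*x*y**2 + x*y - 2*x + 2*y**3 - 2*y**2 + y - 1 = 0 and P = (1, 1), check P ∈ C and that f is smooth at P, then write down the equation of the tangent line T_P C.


Tangent line at P: 4*x + 2*y - 6 = 0.

Step 1: f(1, 1) = 0, so P lies on C.
Step 2: partial derivatives
  f_x(x, y) = 3*x**2 + 4*x*y - 2*y**2 + y - 2, f_y(x, y) = 2*x**2 - 4*x*y + x + 6*y**2 - 4*y + 1.
  f_x(P) = 4, f_y(P) = 2 (gradient nonzero, so P is smooth).
Step 3: tangent line at P: 4·(x − 1) + 2·(y − 1) = 0.
Expanding: 4*x + 2*y - 6 = 0.


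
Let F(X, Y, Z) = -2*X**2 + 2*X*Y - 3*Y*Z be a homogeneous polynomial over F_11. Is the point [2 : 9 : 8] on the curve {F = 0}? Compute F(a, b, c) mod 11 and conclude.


F(2,9,8) ≡ 10 (mod 11); P is NOT on the curve.

Evaluate F(2, 9, 8) term-by-term (mod 11).
  -2*X**2 ↦ -2·4·1·1 = -8
  2*X*Y ↦ 2·2·9·1 = 36
  -3*Y*Z ↦ -3·1·9·8 = -216
Sum: F(2, 9, 8) = (-8) + (36) + (-216) = -188.
Reducing mod 11: -188 ≡ 10 (mod 11).
Since F(a, b, c) ≡ 10 ≠ 0 (mod 11), P does NOT lie on the curve.


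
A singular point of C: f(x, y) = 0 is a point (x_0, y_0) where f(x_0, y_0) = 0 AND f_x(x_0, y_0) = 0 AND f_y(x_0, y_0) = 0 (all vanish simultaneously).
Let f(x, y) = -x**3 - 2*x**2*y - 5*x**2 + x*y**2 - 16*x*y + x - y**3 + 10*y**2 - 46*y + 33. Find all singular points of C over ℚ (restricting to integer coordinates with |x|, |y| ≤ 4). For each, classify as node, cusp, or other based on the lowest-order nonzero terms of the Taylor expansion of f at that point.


Singular points: {(-3, 2)}; classification: cusp.

Compute partial derivatives:
  f_x = -3*x**2 - 4*x*y - 10*x + y**2 - 16*y + 1.
  f_y = -2*x**2 + 2*x*y - 16*x - 3*y**2 + 20*y - 46.
Scan x_0 ∈ {−4, ..., 4}. For each x_0, f_y(x_0, y) is a polynomial in y; find its integer roots y ∈ {−4, ..., 4}, then test f_x and f at those candidates.
  x = -4: f_y(-4, y) = -3*y**2 + 12*y - 14; no integer root y with |y| ≤ 4.
  x = -3: f_y(-3, y) = -3*y**2 + 14*y - 16; vanishes at y ∈ {2}. (-3, 2): f_x = 0, f = 0 — SINGULAR.
  x = -2: f_y(-2, y) = -3*y**2 + 16*y - 22; no integer root y with |y| ≤ 4.
  x = -1: f_y(-1, y) = -3*y**2 + 18*y - 32; no integer root y with |y| ≤ 4.
  x = 0: f_y(0, y) = -3*y**2 + 20*y - 46; no integer root y with |y| ≤ 4.
  x = 1: f_y(1, y) = -3*y**2 + 22*y - 64; no integer root y with |y| ≤ 4.
  x = 2: f_y(2, y) = -3*y**2 + 24*y - 86; no integer root y with |y| ≤ 4.
  x = 3: f_y(3, y) = -3*y**2 + 26*y - 112; no integer root y with |y| ≤ 4.
  x = 4: f_y(4, y) = -3*y**2 + 28*y - 142; no integer root y with |y| ≤ 4.
Only singular point on the grid: (-3, 2).
Classify: substitute x = -3 + u, y = 2 + v and expand: f = -u**3 - 2*u**2*v + u*v**2 - v**3 + v**2.
No constant or linear terms (consistent with a singular point). Quadratic part: v**2. Cubic part: -u**3 - 2*u**2*v + u*v**2 - v**3.
The quadratic part v**2 is a perfect square, so there is a single (double) tangent line v = 0, i.e. y = 2. Restricting the cubic part to that line (v = 0) leaves -u**3 ≠ 0, so f is not divisible by v and the branch is v² ≈ u**3 to lowest order — this is a cusp.
Classification: cusp.


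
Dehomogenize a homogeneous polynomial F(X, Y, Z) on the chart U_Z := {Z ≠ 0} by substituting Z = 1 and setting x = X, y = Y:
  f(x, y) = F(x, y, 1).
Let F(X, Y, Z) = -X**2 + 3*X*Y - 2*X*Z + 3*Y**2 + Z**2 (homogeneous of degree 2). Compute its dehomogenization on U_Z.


f(x, y) = -x**2 + 3*x*y - 2*x + 3*y**2 + 1

On U_Z we set Z = 1. Each monomial c·X^i·Y^j·Z^k in F becomes c·x^i·y^j·1^k = c·x^i·y^j.
Substituting Z = 1: F(X, Y, 1) = -x**2 + 3*x*y - 2*x + 3*y**2 + 1.
Note: deg(f) ≤ deg(F) = 2; strict inequality happens when F is divisible by Z (lost terms).


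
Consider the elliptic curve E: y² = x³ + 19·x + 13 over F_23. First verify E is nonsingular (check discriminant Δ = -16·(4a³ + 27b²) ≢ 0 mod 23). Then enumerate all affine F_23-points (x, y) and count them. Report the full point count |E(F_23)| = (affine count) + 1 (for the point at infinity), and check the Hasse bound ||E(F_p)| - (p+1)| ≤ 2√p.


Affine points = {(0, 6), (0, 17), (2, 6), (2, 17), (5, 7), (5, 16), (7, 11), (7, 12), (9, 4), (9, 19), (11, 9), (11, 14), (15, 4), (15, 19), (18, 0), (21, 6), (21, 17), (22, 4), (22, 19)}; affine count = 19; |E(F_23)| = 20.

Discriminant check: Δ ∝ 4a³ + 27b² = 4·19³ + 27·13² = 4·6859 + 27·169 ≡ 6 (mod 23). Nonzero ⇒ E is nonsingular.
For each x ∈ F_23, compute rhs = x³ + 19·x + 13 mod 23, then count y ∈ F_23 with y² ≡ rhs.
  x = 0: rhs = 13, matching y values: 6, 17 (2 points).
  x = 1: rhs = 10, matching y values: none (0 points).
  x = 2: rhs = 13, matching y values: 6, 17 (2 points).
  x = 3: rhs = 5, matching y values: none (0 points).
  x = 4: rhs = 15, matching y values: none (0 points).
  x = 5: rhs = 3, matching y values: 7, 16 (2 points).
  x = 6: rhs = 21, matching y values: none (0 points).
  x = 7: rhs = 6, matching y values: 11, 12 (2 points).
  x = 8: rhs = 10, matching y values: none (0 points).
  x = 9: rhs = 16, matching y values: 4, 19 (2 points).
  x = 10: rhs = 7, matching y values: none (0 points).
  x = 11: rhs = 12, matching y values: 9, 14 (2 points).
  x = 12: rhs = 14, matching y values: none (0 points).
  x = 13: rhs = 19, matching y values: none (0 points).
  x = 14: rhs = 10, matching y values: none (0 points).
  x = 15: rhs = 16, matching y values: 4, 19 (2 points).
  x = 16: rhs = 20, matching y values: none (0 points).
  x = 17: rhs = 5, matching y values: none (0 points).
  x = 18: rhs = 0, matching y values: 0 (1 points).
  x = 19: rhs = 11, matching y values: none (0 points).
  x = 20: rhs = 21, matching y values: none (0 points).
  x = 21: rhs = 13, matching y values: 6, 17 (2 points).
  x = 22: rhs = 16, matching y values: 4, 19 (2 points).
Total affine count: 19.
Full point count |E(F_23)| = 19 + 1 = 20.
Hasse bound: |20 − (23+1)| = |-4| = 4 ≤ 2√23 ≈ 9.5917 ✓.


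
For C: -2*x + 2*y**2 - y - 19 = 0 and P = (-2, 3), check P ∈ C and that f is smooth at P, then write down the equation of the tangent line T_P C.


Tangent line at P: -2*x + 11*y - 37 = 0.

Step 1: f(-2, 3) = 0, so P lies on C.
Step 2: partial derivatives
  f_x(x, y) = -2, f_y(x, y) = 4*y - 1.
  f_x(P) = -2, f_y(P) = 11 (gradient nonzero, so P is smooth).
Step 3: tangent line at P: -2·(x − -2) + 11·(y − 3) = 0.
Expanding: -2*x + 11*y - 37 = 0.


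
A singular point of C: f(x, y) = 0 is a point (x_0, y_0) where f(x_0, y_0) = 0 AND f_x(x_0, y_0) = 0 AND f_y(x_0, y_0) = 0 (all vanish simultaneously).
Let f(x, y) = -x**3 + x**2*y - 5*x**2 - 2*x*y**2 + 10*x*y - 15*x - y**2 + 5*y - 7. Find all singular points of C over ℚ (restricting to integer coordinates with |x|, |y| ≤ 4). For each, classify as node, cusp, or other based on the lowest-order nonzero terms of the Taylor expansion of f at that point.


Singular points: {(-1, 2)}; classification: cusp.

Compute partial derivatives:
  f_x = -3*x**2 + 2*x*y - 10*x - 2*y**2 + 10*y - 15.
  f_y = x**2 - 4*x*y + 10*x - 2*y + 5.
Scan x_0 ∈ {−4, ..., 4}. For each x_0, f_y(x_0, y) is a polynomial in y; find its integer roots y ∈ {−4, ..., 4}, then test f_x and f at those candidates.
  x = -4: f_y(-4, y) = 14*y - 19; no integer root y with |y| ≤ 4.
  x = -3: f_y(-3, y) = 10*y - 16; no integer root y with |y| ≤ 4.
  x = -2: f_y(-2, y) = 6*y - 11; no integer root y with |y| ≤ 4.
  x = -1: f_y(-1, y) = 2*y - 4; vanishes at y ∈ {2}. (-1, 2): f_x = 0, f = 0 — SINGULAR.
  x = 0: f_y(0, y) = 5 - 2*y; no integer root y with |y| ≤ 4.
  x = 1: f_y(1, y) = 16 - 6*y; no integer root y with |y| ≤ 4.
  x = 2: f_y(2, y) = 29 - 10*y; no integer root y with |y| ≤ 4.
  x = 3: f_y(3, y) = 44 - 14*y; no integer root y with |y| ≤ 4.
  x = 4: f_y(4, y) = 61 - 18*y; no integer root y with |y| ≤ 4.
Only singular point on the grid: (-1, 2).
Classify: substitute x = -1 + u, y = 2 + v and expand: f = -u**3 + u**2*v - 2*u*v**2 + v**2.
No constant or linear terms (consistent with a singular point). Quadratic part: v**2. Cubic part: -u**3 + u**2*v - 2*u*v**2.
The quadratic part v**2 is a perfect square, so there is a single (double) tangent line v = 0, i.e. y = 2. Restricting the cubic part to that line (v = 0) leaves -u**3 ≠ 0, so f is not divisible by v and the branch is v² ≈ u**3 to lowest order — this is a cusp.
Classification: cusp.


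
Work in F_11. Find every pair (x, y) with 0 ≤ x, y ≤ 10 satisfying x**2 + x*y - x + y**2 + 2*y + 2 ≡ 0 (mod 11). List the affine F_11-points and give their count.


Affine F_11-points: {(1, 9), (1, 10), (2, 9), (3, 2), (3, 4), (5, 0), (5, 4), (7, 0), (7, 2), (8, 6), (9, 5), (9, 6)}; count = 12.

For each of the 121 pairs (x, y) ∈ F_11², evaluate f(x, y) mod 11. Record the zeros.
  x = 0: [0↦2, 1↦5, 2↦10, 3↦6, 4↦4, 5↦4, 6↦6, 7↦10, 8↦5, 9↦2, 10↦1]  zeros at y ∈ ∅
  x = 1: [0↦2, 1↦6, 2↦1, 3↦9, 4↦8, 5↦9, 6↦1, 7↦6, 8↦2, 9↦0, 10↦0]  zeros at y ∈ {9, 10}
  x = 2: [0↦4, 1↦9, 2↦5, 3↦3, 4↦3, 5↦5, 6↦9, 7↦4, 8↦1, 9↦0, 10↦1]  zeros at y ∈ {9}
  x = 3: [0↦8, 1↦3, 2↦0, 3↦10, 4↦0, 5↦3, 6↦8, 7↦4, 8↦2, 9↦2, 10↦4]  zeros at y ∈ {2, 4}
  x = 4: [0↦3, 1↦10, 2↦8, 3↦8, 4↦10, 5↦3, 6↦9, 7↦6, 8↦5, 9↦6, 10↦9]  zeros at y ∈ ∅
  x = 5: [0↦0, 1↦8, 2↦7, 3↦8, 4↦0, 5↦5, 6↦1, 7↦10, 8↦10, 9↦1, 10↦5]  zeros at y ∈ {0, 4}
  x = 6: [0↦10, 1↦8, 2↦8, 3↦10, 4↦3, 5↦9, 6↦6, 7↦5, 8↦6, 9↦9, 10↦3]  zeros at y ∈ ∅
  x = 7: [0↦0, 1↦10, 2↦0, 3↦3, 4↦8, 5↦4, 6↦2, 7↦2, 8↦4, 9↦8, 10↦3]  zeros at y ∈ {0, 2}
  x = 8: [0↦3, 1↦3, 2↦5, 3↦9, 4↦4, 5↦1, 6↦0, 7↦1, 8↦4, 9↦9, 10↦5]  zeros at y ∈ {6}
  x = 9: [0↦8, 1↦9, 2↦1, 3↦6, 4↦2, 5↦0, 6↦0, 7↦2, 8↦6, 9↦1, 10↦9]  zeros at y ∈ {5, 6}
  x = 10: [0↦4, 1↦6, 2↦10, 3↦5, 4↦2, 5↦1, 6↦2, 7↦5, 8↦10, 9↦6, 10↦4]  zeros at y ∈ ∅
Collecting zeros: affine points = {(1, 9), (1, 10), (2, 9), (3, 2), (3, 4), (5, 0), (5, 4), (7, 0), (7, 2), (8, 6), (9, 5), (9, 6)}.
Total count |C(F_11)_aff| = 12.
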